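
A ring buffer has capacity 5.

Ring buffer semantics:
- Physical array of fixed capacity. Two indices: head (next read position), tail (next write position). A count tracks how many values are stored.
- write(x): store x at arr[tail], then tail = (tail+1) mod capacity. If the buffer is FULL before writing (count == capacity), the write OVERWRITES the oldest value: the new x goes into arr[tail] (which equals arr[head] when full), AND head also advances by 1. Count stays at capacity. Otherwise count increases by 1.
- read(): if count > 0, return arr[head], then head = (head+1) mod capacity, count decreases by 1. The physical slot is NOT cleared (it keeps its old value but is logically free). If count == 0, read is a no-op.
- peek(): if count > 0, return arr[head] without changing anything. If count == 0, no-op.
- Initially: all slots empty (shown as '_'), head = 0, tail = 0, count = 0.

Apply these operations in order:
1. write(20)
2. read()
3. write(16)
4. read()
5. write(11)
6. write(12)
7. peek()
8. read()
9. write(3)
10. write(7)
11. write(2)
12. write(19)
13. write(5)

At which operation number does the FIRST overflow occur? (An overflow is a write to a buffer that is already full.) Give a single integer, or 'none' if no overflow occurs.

Answer: 13

Derivation:
After op 1 (write(20)): arr=[20 _ _ _ _] head=0 tail=1 count=1
After op 2 (read()): arr=[20 _ _ _ _] head=1 tail=1 count=0
After op 3 (write(16)): arr=[20 16 _ _ _] head=1 tail=2 count=1
After op 4 (read()): arr=[20 16 _ _ _] head=2 tail=2 count=0
After op 5 (write(11)): arr=[20 16 11 _ _] head=2 tail=3 count=1
After op 6 (write(12)): arr=[20 16 11 12 _] head=2 tail=4 count=2
After op 7 (peek()): arr=[20 16 11 12 _] head=2 tail=4 count=2
After op 8 (read()): arr=[20 16 11 12 _] head=3 tail=4 count=1
After op 9 (write(3)): arr=[20 16 11 12 3] head=3 tail=0 count=2
After op 10 (write(7)): arr=[7 16 11 12 3] head=3 tail=1 count=3
After op 11 (write(2)): arr=[7 2 11 12 3] head=3 tail=2 count=4
After op 12 (write(19)): arr=[7 2 19 12 3] head=3 tail=3 count=5
After op 13 (write(5)): arr=[7 2 19 5 3] head=4 tail=4 count=5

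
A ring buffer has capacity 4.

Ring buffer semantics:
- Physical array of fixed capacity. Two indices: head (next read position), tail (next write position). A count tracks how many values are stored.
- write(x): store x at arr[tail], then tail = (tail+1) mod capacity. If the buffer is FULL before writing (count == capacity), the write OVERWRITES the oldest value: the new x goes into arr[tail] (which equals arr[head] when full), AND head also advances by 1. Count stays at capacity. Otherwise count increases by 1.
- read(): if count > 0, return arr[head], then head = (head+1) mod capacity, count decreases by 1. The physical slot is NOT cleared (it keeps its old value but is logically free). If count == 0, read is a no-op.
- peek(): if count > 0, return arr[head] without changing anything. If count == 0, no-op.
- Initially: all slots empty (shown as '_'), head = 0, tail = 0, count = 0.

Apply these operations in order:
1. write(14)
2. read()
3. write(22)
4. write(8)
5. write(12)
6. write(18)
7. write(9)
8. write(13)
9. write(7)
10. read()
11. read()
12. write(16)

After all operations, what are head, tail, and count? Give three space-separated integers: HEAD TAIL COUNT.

After op 1 (write(14)): arr=[14 _ _ _] head=0 tail=1 count=1
After op 2 (read()): arr=[14 _ _ _] head=1 tail=1 count=0
After op 3 (write(22)): arr=[14 22 _ _] head=1 tail=2 count=1
After op 4 (write(8)): arr=[14 22 8 _] head=1 tail=3 count=2
After op 5 (write(12)): arr=[14 22 8 12] head=1 tail=0 count=3
After op 6 (write(18)): arr=[18 22 8 12] head=1 tail=1 count=4
After op 7 (write(9)): arr=[18 9 8 12] head=2 tail=2 count=4
After op 8 (write(13)): arr=[18 9 13 12] head=3 tail=3 count=4
After op 9 (write(7)): arr=[18 9 13 7] head=0 tail=0 count=4
After op 10 (read()): arr=[18 9 13 7] head=1 tail=0 count=3
After op 11 (read()): arr=[18 9 13 7] head=2 tail=0 count=2
After op 12 (write(16)): arr=[16 9 13 7] head=2 tail=1 count=3

Answer: 2 1 3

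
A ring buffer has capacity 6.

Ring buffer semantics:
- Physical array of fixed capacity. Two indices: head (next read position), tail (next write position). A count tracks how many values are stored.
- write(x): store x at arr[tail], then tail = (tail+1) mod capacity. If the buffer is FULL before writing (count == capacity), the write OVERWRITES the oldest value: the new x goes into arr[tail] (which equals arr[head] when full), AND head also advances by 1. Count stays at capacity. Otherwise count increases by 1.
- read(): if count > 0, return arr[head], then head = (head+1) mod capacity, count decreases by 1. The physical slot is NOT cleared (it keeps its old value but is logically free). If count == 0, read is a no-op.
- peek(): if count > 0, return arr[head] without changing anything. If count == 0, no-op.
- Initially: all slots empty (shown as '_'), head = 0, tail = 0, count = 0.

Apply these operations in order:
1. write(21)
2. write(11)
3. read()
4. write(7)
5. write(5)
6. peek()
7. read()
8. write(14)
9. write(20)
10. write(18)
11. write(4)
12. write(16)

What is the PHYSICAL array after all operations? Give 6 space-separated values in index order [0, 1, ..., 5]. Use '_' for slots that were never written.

After op 1 (write(21)): arr=[21 _ _ _ _ _] head=0 tail=1 count=1
After op 2 (write(11)): arr=[21 11 _ _ _ _] head=0 tail=2 count=2
After op 3 (read()): arr=[21 11 _ _ _ _] head=1 tail=2 count=1
After op 4 (write(7)): arr=[21 11 7 _ _ _] head=1 tail=3 count=2
After op 5 (write(5)): arr=[21 11 7 5 _ _] head=1 tail=4 count=3
After op 6 (peek()): arr=[21 11 7 5 _ _] head=1 tail=4 count=3
After op 7 (read()): arr=[21 11 7 5 _ _] head=2 tail=4 count=2
After op 8 (write(14)): arr=[21 11 7 5 14 _] head=2 tail=5 count=3
After op 9 (write(20)): arr=[21 11 7 5 14 20] head=2 tail=0 count=4
After op 10 (write(18)): arr=[18 11 7 5 14 20] head=2 tail=1 count=5
After op 11 (write(4)): arr=[18 4 7 5 14 20] head=2 tail=2 count=6
After op 12 (write(16)): arr=[18 4 16 5 14 20] head=3 tail=3 count=6

Answer: 18 4 16 5 14 20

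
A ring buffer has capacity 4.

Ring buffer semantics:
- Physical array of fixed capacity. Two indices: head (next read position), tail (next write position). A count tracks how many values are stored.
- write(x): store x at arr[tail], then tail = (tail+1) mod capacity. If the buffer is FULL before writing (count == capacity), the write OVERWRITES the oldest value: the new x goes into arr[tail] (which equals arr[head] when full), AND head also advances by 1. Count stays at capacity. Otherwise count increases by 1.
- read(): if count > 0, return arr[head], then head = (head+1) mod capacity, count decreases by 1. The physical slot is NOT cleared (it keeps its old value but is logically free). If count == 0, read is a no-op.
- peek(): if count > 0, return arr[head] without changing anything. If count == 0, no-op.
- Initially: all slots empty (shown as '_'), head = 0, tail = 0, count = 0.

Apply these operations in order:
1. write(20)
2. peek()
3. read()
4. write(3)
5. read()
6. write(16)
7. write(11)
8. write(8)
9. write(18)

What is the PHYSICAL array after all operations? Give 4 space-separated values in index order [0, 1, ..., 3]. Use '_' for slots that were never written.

Answer: 8 18 16 11

Derivation:
After op 1 (write(20)): arr=[20 _ _ _] head=0 tail=1 count=1
After op 2 (peek()): arr=[20 _ _ _] head=0 tail=1 count=1
After op 3 (read()): arr=[20 _ _ _] head=1 tail=1 count=0
After op 4 (write(3)): arr=[20 3 _ _] head=1 tail=2 count=1
After op 5 (read()): arr=[20 3 _ _] head=2 tail=2 count=0
After op 6 (write(16)): arr=[20 3 16 _] head=2 tail=3 count=1
After op 7 (write(11)): arr=[20 3 16 11] head=2 tail=0 count=2
After op 8 (write(8)): arr=[8 3 16 11] head=2 tail=1 count=3
After op 9 (write(18)): arr=[8 18 16 11] head=2 tail=2 count=4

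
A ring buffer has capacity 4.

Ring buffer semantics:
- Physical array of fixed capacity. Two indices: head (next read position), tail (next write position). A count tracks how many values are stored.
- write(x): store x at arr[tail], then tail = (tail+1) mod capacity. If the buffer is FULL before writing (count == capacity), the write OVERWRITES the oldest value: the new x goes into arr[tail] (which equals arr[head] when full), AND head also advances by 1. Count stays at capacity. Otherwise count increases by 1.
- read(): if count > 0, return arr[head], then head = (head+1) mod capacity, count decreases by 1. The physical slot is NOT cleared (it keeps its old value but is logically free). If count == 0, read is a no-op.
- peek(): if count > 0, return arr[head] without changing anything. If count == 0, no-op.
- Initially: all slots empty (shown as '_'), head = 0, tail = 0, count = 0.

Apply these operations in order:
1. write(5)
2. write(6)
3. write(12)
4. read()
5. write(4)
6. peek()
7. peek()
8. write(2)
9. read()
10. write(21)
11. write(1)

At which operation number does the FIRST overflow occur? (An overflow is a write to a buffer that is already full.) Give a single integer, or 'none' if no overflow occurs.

After op 1 (write(5)): arr=[5 _ _ _] head=0 tail=1 count=1
After op 2 (write(6)): arr=[5 6 _ _] head=0 tail=2 count=2
After op 3 (write(12)): arr=[5 6 12 _] head=0 tail=3 count=3
After op 4 (read()): arr=[5 6 12 _] head=1 tail=3 count=2
After op 5 (write(4)): arr=[5 6 12 4] head=1 tail=0 count=3
After op 6 (peek()): arr=[5 6 12 4] head=1 tail=0 count=3
After op 7 (peek()): arr=[5 6 12 4] head=1 tail=0 count=3
After op 8 (write(2)): arr=[2 6 12 4] head=1 tail=1 count=4
After op 9 (read()): arr=[2 6 12 4] head=2 tail=1 count=3
After op 10 (write(21)): arr=[2 21 12 4] head=2 tail=2 count=4
After op 11 (write(1)): arr=[2 21 1 4] head=3 tail=3 count=4

Answer: 11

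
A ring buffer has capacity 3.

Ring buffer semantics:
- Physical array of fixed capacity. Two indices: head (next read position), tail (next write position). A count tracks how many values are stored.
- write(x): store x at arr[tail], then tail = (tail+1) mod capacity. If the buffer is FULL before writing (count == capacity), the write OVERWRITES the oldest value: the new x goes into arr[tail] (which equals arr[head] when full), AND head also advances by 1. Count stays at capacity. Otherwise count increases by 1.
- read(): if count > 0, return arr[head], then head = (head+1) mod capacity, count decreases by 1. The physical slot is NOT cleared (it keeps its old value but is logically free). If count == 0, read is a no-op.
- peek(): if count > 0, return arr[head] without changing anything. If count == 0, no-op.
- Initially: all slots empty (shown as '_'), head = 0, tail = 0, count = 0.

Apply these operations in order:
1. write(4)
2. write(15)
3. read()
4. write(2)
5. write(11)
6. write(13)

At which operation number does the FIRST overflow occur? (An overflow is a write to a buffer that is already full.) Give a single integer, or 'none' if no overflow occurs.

Answer: 6

Derivation:
After op 1 (write(4)): arr=[4 _ _] head=0 tail=1 count=1
After op 2 (write(15)): arr=[4 15 _] head=0 tail=2 count=2
After op 3 (read()): arr=[4 15 _] head=1 tail=2 count=1
After op 4 (write(2)): arr=[4 15 2] head=1 tail=0 count=2
After op 5 (write(11)): arr=[11 15 2] head=1 tail=1 count=3
After op 6 (write(13)): arr=[11 13 2] head=2 tail=2 count=3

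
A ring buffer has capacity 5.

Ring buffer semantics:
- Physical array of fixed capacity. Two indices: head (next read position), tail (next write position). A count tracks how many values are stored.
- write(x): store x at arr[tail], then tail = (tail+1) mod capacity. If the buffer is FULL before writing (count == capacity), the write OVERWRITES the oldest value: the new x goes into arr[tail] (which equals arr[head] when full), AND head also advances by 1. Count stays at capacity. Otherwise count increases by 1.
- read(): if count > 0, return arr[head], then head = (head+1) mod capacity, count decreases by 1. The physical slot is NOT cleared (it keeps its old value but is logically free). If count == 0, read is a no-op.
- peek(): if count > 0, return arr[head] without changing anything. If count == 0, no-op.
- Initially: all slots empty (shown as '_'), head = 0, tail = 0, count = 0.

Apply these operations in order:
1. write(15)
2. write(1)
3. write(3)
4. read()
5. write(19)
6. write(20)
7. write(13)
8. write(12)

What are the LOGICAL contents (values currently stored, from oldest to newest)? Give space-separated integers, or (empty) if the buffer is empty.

Answer: 3 19 20 13 12

Derivation:
After op 1 (write(15)): arr=[15 _ _ _ _] head=0 tail=1 count=1
After op 2 (write(1)): arr=[15 1 _ _ _] head=0 tail=2 count=2
After op 3 (write(3)): arr=[15 1 3 _ _] head=0 tail=3 count=3
After op 4 (read()): arr=[15 1 3 _ _] head=1 tail=3 count=2
After op 5 (write(19)): arr=[15 1 3 19 _] head=1 tail=4 count=3
After op 6 (write(20)): arr=[15 1 3 19 20] head=1 tail=0 count=4
After op 7 (write(13)): arr=[13 1 3 19 20] head=1 tail=1 count=5
After op 8 (write(12)): arr=[13 12 3 19 20] head=2 tail=2 count=5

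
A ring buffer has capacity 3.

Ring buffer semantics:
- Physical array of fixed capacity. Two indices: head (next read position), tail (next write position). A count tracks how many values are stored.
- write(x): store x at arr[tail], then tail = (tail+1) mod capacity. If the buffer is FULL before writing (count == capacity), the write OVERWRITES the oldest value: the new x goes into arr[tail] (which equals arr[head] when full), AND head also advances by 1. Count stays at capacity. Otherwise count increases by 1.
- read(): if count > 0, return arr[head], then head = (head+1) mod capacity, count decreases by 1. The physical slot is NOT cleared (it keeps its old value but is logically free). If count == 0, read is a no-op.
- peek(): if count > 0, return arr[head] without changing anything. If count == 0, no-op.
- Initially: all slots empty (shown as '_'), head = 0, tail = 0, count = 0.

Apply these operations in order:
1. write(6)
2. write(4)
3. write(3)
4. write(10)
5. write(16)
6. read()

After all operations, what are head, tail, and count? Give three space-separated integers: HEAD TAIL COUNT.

Answer: 0 2 2

Derivation:
After op 1 (write(6)): arr=[6 _ _] head=0 tail=1 count=1
After op 2 (write(4)): arr=[6 4 _] head=0 tail=2 count=2
After op 3 (write(3)): arr=[6 4 3] head=0 tail=0 count=3
After op 4 (write(10)): arr=[10 4 3] head=1 tail=1 count=3
After op 5 (write(16)): arr=[10 16 3] head=2 tail=2 count=3
After op 6 (read()): arr=[10 16 3] head=0 tail=2 count=2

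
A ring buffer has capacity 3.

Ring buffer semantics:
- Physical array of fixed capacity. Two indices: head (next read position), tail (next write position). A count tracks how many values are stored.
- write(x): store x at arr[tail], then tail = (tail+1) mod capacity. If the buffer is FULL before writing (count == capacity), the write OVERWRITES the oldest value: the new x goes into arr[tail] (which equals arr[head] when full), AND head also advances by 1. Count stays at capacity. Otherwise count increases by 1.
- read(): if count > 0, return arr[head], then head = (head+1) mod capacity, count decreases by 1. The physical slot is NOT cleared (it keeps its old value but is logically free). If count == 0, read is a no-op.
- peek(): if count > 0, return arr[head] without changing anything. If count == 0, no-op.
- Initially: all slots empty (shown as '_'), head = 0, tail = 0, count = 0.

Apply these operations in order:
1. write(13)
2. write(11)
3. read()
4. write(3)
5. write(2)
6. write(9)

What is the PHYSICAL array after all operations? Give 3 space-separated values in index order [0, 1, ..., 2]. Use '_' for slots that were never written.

Answer: 2 9 3

Derivation:
After op 1 (write(13)): arr=[13 _ _] head=0 tail=1 count=1
After op 2 (write(11)): arr=[13 11 _] head=0 tail=2 count=2
After op 3 (read()): arr=[13 11 _] head=1 tail=2 count=1
After op 4 (write(3)): arr=[13 11 3] head=1 tail=0 count=2
After op 5 (write(2)): arr=[2 11 3] head=1 tail=1 count=3
After op 6 (write(9)): arr=[2 9 3] head=2 tail=2 count=3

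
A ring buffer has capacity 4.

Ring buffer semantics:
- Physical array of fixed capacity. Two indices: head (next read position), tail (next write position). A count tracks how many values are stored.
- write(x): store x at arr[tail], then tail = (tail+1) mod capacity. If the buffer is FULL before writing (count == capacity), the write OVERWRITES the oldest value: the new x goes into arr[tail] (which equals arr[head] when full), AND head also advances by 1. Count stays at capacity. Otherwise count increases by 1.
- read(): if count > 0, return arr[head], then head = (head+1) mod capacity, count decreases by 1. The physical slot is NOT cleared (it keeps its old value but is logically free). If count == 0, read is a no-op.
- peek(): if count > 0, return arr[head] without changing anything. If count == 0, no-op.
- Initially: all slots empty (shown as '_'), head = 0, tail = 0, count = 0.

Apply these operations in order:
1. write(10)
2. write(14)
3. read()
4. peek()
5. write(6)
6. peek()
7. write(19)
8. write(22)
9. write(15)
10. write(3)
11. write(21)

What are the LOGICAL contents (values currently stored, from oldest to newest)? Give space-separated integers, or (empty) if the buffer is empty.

After op 1 (write(10)): arr=[10 _ _ _] head=0 tail=1 count=1
After op 2 (write(14)): arr=[10 14 _ _] head=0 tail=2 count=2
After op 3 (read()): arr=[10 14 _ _] head=1 tail=2 count=1
After op 4 (peek()): arr=[10 14 _ _] head=1 tail=2 count=1
After op 5 (write(6)): arr=[10 14 6 _] head=1 tail=3 count=2
After op 6 (peek()): arr=[10 14 6 _] head=1 tail=3 count=2
After op 7 (write(19)): arr=[10 14 6 19] head=1 tail=0 count=3
After op 8 (write(22)): arr=[22 14 6 19] head=1 tail=1 count=4
After op 9 (write(15)): arr=[22 15 6 19] head=2 tail=2 count=4
After op 10 (write(3)): arr=[22 15 3 19] head=3 tail=3 count=4
After op 11 (write(21)): arr=[22 15 3 21] head=0 tail=0 count=4

Answer: 22 15 3 21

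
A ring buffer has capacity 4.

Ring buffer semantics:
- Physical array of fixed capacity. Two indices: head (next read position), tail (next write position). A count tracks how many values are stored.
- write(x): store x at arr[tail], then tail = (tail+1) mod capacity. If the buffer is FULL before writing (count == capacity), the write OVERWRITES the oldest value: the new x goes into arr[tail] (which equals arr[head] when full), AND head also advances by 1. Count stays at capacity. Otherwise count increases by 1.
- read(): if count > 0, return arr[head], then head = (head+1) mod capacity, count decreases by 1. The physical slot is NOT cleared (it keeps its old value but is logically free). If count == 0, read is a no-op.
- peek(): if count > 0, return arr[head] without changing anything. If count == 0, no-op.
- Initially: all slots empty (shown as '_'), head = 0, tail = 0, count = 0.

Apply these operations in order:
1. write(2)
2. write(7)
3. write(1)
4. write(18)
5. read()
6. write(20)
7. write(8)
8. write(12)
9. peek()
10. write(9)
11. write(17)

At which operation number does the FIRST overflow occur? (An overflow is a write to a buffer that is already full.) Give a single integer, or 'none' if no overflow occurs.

Answer: 7

Derivation:
After op 1 (write(2)): arr=[2 _ _ _] head=0 tail=1 count=1
After op 2 (write(7)): arr=[2 7 _ _] head=0 tail=2 count=2
After op 3 (write(1)): arr=[2 7 1 _] head=0 tail=3 count=3
After op 4 (write(18)): arr=[2 7 1 18] head=0 tail=0 count=4
After op 5 (read()): arr=[2 7 1 18] head=1 tail=0 count=3
After op 6 (write(20)): arr=[20 7 1 18] head=1 tail=1 count=4
After op 7 (write(8)): arr=[20 8 1 18] head=2 tail=2 count=4
After op 8 (write(12)): arr=[20 8 12 18] head=3 tail=3 count=4
After op 9 (peek()): arr=[20 8 12 18] head=3 tail=3 count=4
After op 10 (write(9)): arr=[20 8 12 9] head=0 tail=0 count=4
After op 11 (write(17)): arr=[17 8 12 9] head=1 tail=1 count=4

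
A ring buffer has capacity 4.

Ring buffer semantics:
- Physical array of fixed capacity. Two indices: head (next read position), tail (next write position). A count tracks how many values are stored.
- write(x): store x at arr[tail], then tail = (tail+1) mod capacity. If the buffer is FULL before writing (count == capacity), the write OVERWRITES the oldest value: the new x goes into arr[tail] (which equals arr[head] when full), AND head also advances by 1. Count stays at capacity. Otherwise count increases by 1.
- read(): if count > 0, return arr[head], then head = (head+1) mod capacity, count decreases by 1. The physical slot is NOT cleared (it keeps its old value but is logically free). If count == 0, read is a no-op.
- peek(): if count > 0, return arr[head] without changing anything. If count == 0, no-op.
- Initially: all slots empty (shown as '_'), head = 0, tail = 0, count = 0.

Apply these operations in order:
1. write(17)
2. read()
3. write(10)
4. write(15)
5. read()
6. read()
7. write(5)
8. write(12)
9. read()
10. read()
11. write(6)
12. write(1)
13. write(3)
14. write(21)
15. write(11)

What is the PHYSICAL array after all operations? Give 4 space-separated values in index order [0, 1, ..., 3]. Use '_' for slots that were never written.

After op 1 (write(17)): arr=[17 _ _ _] head=0 tail=1 count=1
After op 2 (read()): arr=[17 _ _ _] head=1 tail=1 count=0
After op 3 (write(10)): arr=[17 10 _ _] head=1 tail=2 count=1
After op 4 (write(15)): arr=[17 10 15 _] head=1 tail=3 count=2
After op 5 (read()): arr=[17 10 15 _] head=2 tail=3 count=1
After op 6 (read()): arr=[17 10 15 _] head=3 tail=3 count=0
After op 7 (write(5)): arr=[17 10 15 5] head=3 tail=0 count=1
After op 8 (write(12)): arr=[12 10 15 5] head=3 tail=1 count=2
After op 9 (read()): arr=[12 10 15 5] head=0 tail=1 count=1
After op 10 (read()): arr=[12 10 15 5] head=1 tail=1 count=0
After op 11 (write(6)): arr=[12 6 15 5] head=1 tail=2 count=1
After op 12 (write(1)): arr=[12 6 1 5] head=1 tail=3 count=2
After op 13 (write(3)): arr=[12 6 1 3] head=1 tail=0 count=3
After op 14 (write(21)): arr=[21 6 1 3] head=1 tail=1 count=4
After op 15 (write(11)): arr=[21 11 1 3] head=2 tail=2 count=4

Answer: 21 11 1 3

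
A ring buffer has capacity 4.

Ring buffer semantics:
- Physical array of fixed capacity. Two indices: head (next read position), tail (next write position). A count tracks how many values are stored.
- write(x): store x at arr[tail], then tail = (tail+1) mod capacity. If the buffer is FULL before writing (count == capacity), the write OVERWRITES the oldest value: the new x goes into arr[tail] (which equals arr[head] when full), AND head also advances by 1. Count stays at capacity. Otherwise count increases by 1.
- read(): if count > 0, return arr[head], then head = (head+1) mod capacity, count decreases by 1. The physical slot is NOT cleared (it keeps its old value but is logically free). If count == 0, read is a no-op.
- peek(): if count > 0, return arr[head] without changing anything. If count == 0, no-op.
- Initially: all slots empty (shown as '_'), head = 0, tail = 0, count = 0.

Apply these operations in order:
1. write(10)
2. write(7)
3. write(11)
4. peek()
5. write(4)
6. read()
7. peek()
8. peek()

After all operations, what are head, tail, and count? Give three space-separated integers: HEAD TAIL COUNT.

After op 1 (write(10)): arr=[10 _ _ _] head=0 tail=1 count=1
After op 2 (write(7)): arr=[10 7 _ _] head=0 tail=2 count=2
After op 3 (write(11)): arr=[10 7 11 _] head=0 tail=3 count=3
After op 4 (peek()): arr=[10 7 11 _] head=0 tail=3 count=3
After op 5 (write(4)): arr=[10 7 11 4] head=0 tail=0 count=4
After op 6 (read()): arr=[10 7 11 4] head=1 tail=0 count=3
After op 7 (peek()): arr=[10 7 11 4] head=1 tail=0 count=3
After op 8 (peek()): arr=[10 7 11 4] head=1 tail=0 count=3

Answer: 1 0 3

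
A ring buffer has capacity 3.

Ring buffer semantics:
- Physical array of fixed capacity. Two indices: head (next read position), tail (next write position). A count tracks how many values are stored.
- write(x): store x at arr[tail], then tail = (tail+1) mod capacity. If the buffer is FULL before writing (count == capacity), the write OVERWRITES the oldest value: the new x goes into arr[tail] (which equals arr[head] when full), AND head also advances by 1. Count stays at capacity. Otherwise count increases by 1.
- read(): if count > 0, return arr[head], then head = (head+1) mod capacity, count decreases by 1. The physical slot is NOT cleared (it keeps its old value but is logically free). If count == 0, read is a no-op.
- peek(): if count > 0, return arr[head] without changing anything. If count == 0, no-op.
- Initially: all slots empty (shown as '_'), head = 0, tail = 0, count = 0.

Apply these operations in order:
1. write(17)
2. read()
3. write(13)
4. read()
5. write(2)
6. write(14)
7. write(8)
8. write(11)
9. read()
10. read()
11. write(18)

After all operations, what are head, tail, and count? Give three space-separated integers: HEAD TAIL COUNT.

Answer: 2 1 2

Derivation:
After op 1 (write(17)): arr=[17 _ _] head=0 tail=1 count=1
After op 2 (read()): arr=[17 _ _] head=1 tail=1 count=0
After op 3 (write(13)): arr=[17 13 _] head=1 tail=2 count=1
After op 4 (read()): arr=[17 13 _] head=2 tail=2 count=0
After op 5 (write(2)): arr=[17 13 2] head=2 tail=0 count=1
After op 6 (write(14)): arr=[14 13 2] head=2 tail=1 count=2
After op 7 (write(8)): arr=[14 8 2] head=2 tail=2 count=3
After op 8 (write(11)): arr=[14 8 11] head=0 tail=0 count=3
After op 9 (read()): arr=[14 8 11] head=1 tail=0 count=2
After op 10 (read()): arr=[14 8 11] head=2 tail=0 count=1
After op 11 (write(18)): arr=[18 8 11] head=2 tail=1 count=2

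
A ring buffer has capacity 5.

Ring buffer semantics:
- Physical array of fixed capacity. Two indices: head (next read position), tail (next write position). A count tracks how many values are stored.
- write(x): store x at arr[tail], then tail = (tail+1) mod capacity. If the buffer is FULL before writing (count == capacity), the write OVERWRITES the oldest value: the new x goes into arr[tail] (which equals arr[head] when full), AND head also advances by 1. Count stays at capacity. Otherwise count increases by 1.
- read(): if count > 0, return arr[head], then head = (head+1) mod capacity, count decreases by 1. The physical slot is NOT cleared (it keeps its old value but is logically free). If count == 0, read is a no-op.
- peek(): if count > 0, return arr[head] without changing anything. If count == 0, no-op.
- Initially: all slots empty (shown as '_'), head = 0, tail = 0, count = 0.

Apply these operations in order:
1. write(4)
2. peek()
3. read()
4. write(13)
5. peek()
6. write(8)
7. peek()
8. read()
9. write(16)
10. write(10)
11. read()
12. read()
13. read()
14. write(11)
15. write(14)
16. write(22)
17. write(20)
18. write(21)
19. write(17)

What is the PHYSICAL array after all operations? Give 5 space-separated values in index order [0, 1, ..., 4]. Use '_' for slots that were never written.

Answer: 17 14 22 20 21

Derivation:
After op 1 (write(4)): arr=[4 _ _ _ _] head=0 tail=1 count=1
After op 2 (peek()): arr=[4 _ _ _ _] head=0 tail=1 count=1
After op 3 (read()): arr=[4 _ _ _ _] head=1 tail=1 count=0
After op 4 (write(13)): arr=[4 13 _ _ _] head=1 tail=2 count=1
After op 5 (peek()): arr=[4 13 _ _ _] head=1 tail=2 count=1
After op 6 (write(8)): arr=[4 13 8 _ _] head=1 tail=3 count=2
After op 7 (peek()): arr=[4 13 8 _ _] head=1 tail=3 count=2
After op 8 (read()): arr=[4 13 8 _ _] head=2 tail=3 count=1
After op 9 (write(16)): arr=[4 13 8 16 _] head=2 tail=4 count=2
After op 10 (write(10)): arr=[4 13 8 16 10] head=2 tail=0 count=3
After op 11 (read()): arr=[4 13 8 16 10] head=3 tail=0 count=2
After op 12 (read()): arr=[4 13 8 16 10] head=4 tail=0 count=1
After op 13 (read()): arr=[4 13 8 16 10] head=0 tail=0 count=0
After op 14 (write(11)): arr=[11 13 8 16 10] head=0 tail=1 count=1
After op 15 (write(14)): arr=[11 14 8 16 10] head=0 tail=2 count=2
After op 16 (write(22)): arr=[11 14 22 16 10] head=0 tail=3 count=3
After op 17 (write(20)): arr=[11 14 22 20 10] head=0 tail=4 count=4
After op 18 (write(21)): arr=[11 14 22 20 21] head=0 tail=0 count=5
After op 19 (write(17)): arr=[17 14 22 20 21] head=1 tail=1 count=5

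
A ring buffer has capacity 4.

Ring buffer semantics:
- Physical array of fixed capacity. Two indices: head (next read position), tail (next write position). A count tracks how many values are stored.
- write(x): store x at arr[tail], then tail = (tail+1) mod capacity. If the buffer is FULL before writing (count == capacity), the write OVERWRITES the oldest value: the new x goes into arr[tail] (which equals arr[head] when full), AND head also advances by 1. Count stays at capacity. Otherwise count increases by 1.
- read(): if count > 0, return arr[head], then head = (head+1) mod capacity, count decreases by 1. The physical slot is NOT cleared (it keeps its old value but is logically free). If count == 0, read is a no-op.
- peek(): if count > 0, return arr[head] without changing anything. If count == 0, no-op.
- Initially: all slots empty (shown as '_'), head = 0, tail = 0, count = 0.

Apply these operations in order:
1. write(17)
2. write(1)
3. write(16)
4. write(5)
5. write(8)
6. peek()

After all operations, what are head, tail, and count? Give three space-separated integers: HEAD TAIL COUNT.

Answer: 1 1 4

Derivation:
After op 1 (write(17)): arr=[17 _ _ _] head=0 tail=1 count=1
After op 2 (write(1)): arr=[17 1 _ _] head=0 tail=2 count=2
After op 3 (write(16)): arr=[17 1 16 _] head=0 tail=3 count=3
After op 4 (write(5)): arr=[17 1 16 5] head=0 tail=0 count=4
After op 5 (write(8)): arr=[8 1 16 5] head=1 tail=1 count=4
After op 6 (peek()): arr=[8 1 16 5] head=1 tail=1 count=4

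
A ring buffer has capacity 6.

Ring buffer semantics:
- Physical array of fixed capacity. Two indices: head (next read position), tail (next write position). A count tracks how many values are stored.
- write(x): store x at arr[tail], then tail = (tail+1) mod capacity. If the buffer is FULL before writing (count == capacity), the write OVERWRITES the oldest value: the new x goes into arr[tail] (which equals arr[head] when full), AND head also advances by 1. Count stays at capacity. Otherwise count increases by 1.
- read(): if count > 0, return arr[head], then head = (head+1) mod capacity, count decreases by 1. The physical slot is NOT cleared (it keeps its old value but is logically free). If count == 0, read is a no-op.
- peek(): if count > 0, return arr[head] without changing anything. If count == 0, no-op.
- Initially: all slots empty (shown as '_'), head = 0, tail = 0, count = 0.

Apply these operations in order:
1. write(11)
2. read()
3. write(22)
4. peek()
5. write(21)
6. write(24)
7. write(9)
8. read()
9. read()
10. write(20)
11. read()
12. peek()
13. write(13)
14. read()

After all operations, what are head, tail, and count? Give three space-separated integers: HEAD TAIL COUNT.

After op 1 (write(11)): arr=[11 _ _ _ _ _] head=0 tail=1 count=1
After op 2 (read()): arr=[11 _ _ _ _ _] head=1 tail=1 count=0
After op 3 (write(22)): arr=[11 22 _ _ _ _] head=1 tail=2 count=1
After op 4 (peek()): arr=[11 22 _ _ _ _] head=1 tail=2 count=1
After op 5 (write(21)): arr=[11 22 21 _ _ _] head=1 tail=3 count=2
After op 6 (write(24)): arr=[11 22 21 24 _ _] head=1 tail=4 count=3
After op 7 (write(9)): arr=[11 22 21 24 9 _] head=1 tail=5 count=4
After op 8 (read()): arr=[11 22 21 24 9 _] head=2 tail=5 count=3
After op 9 (read()): arr=[11 22 21 24 9 _] head=3 tail=5 count=2
After op 10 (write(20)): arr=[11 22 21 24 9 20] head=3 tail=0 count=3
After op 11 (read()): arr=[11 22 21 24 9 20] head=4 tail=0 count=2
After op 12 (peek()): arr=[11 22 21 24 9 20] head=4 tail=0 count=2
After op 13 (write(13)): arr=[13 22 21 24 9 20] head=4 tail=1 count=3
After op 14 (read()): arr=[13 22 21 24 9 20] head=5 tail=1 count=2

Answer: 5 1 2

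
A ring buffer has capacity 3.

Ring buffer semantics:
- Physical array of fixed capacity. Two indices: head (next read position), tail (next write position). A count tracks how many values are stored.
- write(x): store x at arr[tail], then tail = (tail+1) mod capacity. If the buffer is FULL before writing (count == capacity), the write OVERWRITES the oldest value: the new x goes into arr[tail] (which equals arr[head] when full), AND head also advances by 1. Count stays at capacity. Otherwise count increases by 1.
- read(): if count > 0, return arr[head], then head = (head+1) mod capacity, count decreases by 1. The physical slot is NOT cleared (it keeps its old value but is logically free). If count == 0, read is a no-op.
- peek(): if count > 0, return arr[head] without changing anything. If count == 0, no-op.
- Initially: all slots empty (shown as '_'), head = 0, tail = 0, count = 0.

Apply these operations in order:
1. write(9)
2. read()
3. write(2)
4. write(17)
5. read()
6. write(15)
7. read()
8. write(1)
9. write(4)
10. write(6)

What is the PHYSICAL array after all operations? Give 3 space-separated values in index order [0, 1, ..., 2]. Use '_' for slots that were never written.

After op 1 (write(9)): arr=[9 _ _] head=0 tail=1 count=1
After op 2 (read()): arr=[9 _ _] head=1 tail=1 count=0
After op 3 (write(2)): arr=[9 2 _] head=1 tail=2 count=1
After op 4 (write(17)): arr=[9 2 17] head=1 tail=0 count=2
After op 5 (read()): arr=[9 2 17] head=2 tail=0 count=1
After op 6 (write(15)): arr=[15 2 17] head=2 tail=1 count=2
After op 7 (read()): arr=[15 2 17] head=0 tail=1 count=1
After op 8 (write(1)): arr=[15 1 17] head=0 tail=2 count=2
After op 9 (write(4)): arr=[15 1 4] head=0 tail=0 count=3
After op 10 (write(6)): arr=[6 1 4] head=1 tail=1 count=3

Answer: 6 1 4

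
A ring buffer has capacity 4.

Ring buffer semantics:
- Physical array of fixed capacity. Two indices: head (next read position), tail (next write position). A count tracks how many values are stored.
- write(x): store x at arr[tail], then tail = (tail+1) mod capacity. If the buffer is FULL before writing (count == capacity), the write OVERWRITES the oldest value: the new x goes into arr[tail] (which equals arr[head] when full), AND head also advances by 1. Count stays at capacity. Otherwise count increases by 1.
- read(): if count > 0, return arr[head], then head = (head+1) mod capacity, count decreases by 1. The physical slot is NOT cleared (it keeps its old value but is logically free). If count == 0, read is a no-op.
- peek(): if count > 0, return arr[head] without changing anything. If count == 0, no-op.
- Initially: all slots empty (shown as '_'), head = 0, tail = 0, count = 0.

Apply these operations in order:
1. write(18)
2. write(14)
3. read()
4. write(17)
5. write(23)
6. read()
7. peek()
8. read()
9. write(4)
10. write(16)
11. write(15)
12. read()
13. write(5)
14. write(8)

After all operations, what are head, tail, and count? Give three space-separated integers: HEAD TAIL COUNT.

After op 1 (write(18)): arr=[18 _ _ _] head=0 tail=1 count=1
After op 2 (write(14)): arr=[18 14 _ _] head=0 tail=2 count=2
After op 3 (read()): arr=[18 14 _ _] head=1 tail=2 count=1
After op 4 (write(17)): arr=[18 14 17 _] head=1 tail=3 count=2
After op 5 (write(23)): arr=[18 14 17 23] head=1 tail=0 count=3
After op 6 (read()): arr=[18 14 17 23] head=2 tail=0 count=2
After op 7 (peek()): arr=[18 14 17 23] head=2 tail=0 count=2
After op 8 (read()): arr=[18 14 17 23] head=3 tail=0 count=1
After op 9 (write(4)): arr=[4 14 17 23] head=3 tail=1 count=2
After op 10 (write(16)): arr=[4 16 17 23] head=3 tail=2 count=3
After op 11 (write(15)): arr=[4 16 15 23] head=3 tail=3 count=4
After op 12 (read()): arr=[4 16 15 23] head=0 tail=3 count=3
After op 13 (write(5)): arr=[4 16 15 5] head=0 tail=0 count=4
After op 14 (write(8)): arr=[8 16 15 5] head=1 tail=1 count=4

Answer: 1 1 4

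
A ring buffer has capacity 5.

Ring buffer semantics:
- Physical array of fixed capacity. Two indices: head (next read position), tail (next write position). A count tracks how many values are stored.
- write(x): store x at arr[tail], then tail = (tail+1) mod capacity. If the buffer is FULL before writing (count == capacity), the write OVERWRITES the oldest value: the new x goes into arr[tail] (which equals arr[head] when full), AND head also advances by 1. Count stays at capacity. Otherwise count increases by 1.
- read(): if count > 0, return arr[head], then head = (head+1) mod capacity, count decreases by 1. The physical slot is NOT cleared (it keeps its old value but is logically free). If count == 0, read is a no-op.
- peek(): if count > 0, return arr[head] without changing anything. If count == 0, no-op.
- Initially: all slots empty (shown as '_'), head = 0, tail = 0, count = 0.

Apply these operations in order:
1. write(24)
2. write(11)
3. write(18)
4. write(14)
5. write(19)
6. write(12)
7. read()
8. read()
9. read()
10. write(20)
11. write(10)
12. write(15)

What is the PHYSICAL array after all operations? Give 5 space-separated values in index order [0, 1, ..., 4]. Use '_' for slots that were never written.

Answer: 12 20 10 15 19

Derivation:
After op 1 (write(24)): arr=[24 _ _ _ _] head=0 tail=1 count=1
After op 2 (write(11)): arr=[24 11 _ _ _] head=0 tail=2 count=2
After op 3 (write(18)): arr=[24 11 18 _ _] head=0 tail=3 count=3
After op 4 (write(14)): arr=[24 11 18 14 _] head=0 tail=4 count=4
After op 5 (write(19)): arr=[24 11 18 14 19] head=0 tail=0 count=5
After op 6 (write(12)): arr=[12 11 18 14 19] head=1 tail=1 count=5
After op 7 (read()): arr=[12 11 18 14 19] head=2 tail=1 count=4
After op 8 (read()): arr=[12 11 18 14 19] head=3 tail=1 count=3
After op 9 (read()): arr=[12 11 18 14 19] head=4 tail=1 count=2
After op 10 (write(20)): arr=[12 20 18 14 19] head=4 tail=2 count=3
After op 11 (write(10)): arr=[12 20 10 14 19] head=4 tail=3 count=4
After op 12 (write(15)): arr=[12 20 10 15 19] head=4 tail=4 count=5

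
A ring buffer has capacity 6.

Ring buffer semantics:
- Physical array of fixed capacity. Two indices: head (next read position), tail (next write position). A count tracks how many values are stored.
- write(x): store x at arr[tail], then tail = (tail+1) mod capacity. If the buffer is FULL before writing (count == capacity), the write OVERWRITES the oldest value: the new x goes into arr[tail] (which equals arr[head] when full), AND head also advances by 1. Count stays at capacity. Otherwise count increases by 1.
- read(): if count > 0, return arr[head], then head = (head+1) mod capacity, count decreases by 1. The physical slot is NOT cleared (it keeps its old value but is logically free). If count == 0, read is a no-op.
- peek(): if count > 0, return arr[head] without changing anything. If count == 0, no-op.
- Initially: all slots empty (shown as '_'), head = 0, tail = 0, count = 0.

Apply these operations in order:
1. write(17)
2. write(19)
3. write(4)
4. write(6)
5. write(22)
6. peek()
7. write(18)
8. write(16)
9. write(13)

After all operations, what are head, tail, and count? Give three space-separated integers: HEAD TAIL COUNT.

Answer: 2 2 6

Derivation:
After op 1 (write(17)): arr=[17 _ _ _ _ _] head=0 tail=1 count=1
After op 2 (write(19)): arr=[17 19 _ _ _ _] head=0 tail=2 count=2
After op 3 (write(4)): arr=[17 19 4 _ _ _] head=0 tail=3 count=3
After op 4 (write(6)): arr=[17 19 4 6 _ _] head=0 tail=4 count=4
After op 5 (write(22)): arr=[17 19 4 6 22 _] head=0 tail=5 count=5
After op 6 (peek()): arr=[17 19 4 6 22 _] head=0 tail=5 count=5
After op 7 (write(18)): arr=[17 19 4 6 22 18] head=0 tail=0 count=6
After op 8 (write(16)): arr=[16 19 4 6 22 18] head=1 tail=1 count=6
After op 9 (write(13)): arr=[16 13 4 6 22 18] head=2 tail=2 count=6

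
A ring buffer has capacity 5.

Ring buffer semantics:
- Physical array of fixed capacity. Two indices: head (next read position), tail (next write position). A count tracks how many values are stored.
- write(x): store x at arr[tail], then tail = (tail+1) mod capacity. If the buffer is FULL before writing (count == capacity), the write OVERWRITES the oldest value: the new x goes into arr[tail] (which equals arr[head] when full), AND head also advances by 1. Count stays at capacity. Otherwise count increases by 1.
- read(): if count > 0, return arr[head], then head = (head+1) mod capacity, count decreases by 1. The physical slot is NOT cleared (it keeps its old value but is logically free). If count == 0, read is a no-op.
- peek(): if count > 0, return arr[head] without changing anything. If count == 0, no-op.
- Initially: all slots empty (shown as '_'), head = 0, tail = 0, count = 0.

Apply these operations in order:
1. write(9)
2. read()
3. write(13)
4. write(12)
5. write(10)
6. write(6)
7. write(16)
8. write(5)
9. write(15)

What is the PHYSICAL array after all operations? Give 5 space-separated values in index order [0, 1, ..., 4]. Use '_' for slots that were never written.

After op 1 (write(9)): arr=[9 _ _ _ _] head=0 tail=1 count=1
After op 2 (read()): arr=[9 _ _ _ _] head=1 tail=1 count=0
After op 3 (write(13)): arr=[9 13 _ _ _] head=1 tail=2 count=1
After op 4 (write(12)): arr=[9 13 12 _ _] head=1 tail=3 count=2
After op 5 (write(10)): arr=[9 13 12 10 _] head=1 tail=4 count=3
After op 6 (write(6)): arr=[9 13 12 10 6] head=1 tail=0 count=4
After op 7 (write(16)): arr=[16 13 12 10 6] head=1 tail=1 count=5
After op 8 (write(5)): arr=[16 5 12 10 6] head=2 tail=2 count=5
After op 9 (write(15)): arr=[16 5 15 10 6] head=3 tail=3 count=5

Answer: 16 5 15 10 6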